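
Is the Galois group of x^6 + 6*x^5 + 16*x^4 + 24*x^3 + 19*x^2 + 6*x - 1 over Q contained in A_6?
Yes

The polynomial is irreducible of degree 6 over Q. Its discriminant is 153664 = 392^2, a perfect square. A Galois group lies in the alternating group exactly when the discriminant is a square in Q, so the Galois group (A_4) is contained in A_6.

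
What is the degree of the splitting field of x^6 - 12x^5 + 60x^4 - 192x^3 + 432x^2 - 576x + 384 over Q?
12

The degree of the splitting field over Q equals the order of the Galois group, so first determine the group. The polynomial f is an irreducible sextic over Q, so G = Gal(f/Q) is one of the 16 transitive subgroups 6T1, ..., 6T16 of S_6. The discriminant of f is 1352605460594688, which is not a perfect square, so G is not contained in A_6. The transitive groups of degree 6 not contained in A_6 are: C_6 (6T1, order 6), S_3 (6T2, order 6), D_6 (6T3, order 12), C_3 x S_3 (6T5, order 18), A_4 x C_2 (6T6, order 24), S_4 (6T8, order 24), S_3 x S_3 (6T9, order 36), S_4 x C_2 (6T11, order 48), (S_3 x S_3) : C_2 (6T13, order 72), PGL(2,5) (6T14, order 120), S_6 (6T16, order 720). By Dedekind's theorem, for a prime p not dividing disc(f) the degrees of the irreducible factors of f mod p form the cycle type of an element of G. Factoring f modulo the 79 such primes p <= 419 (skipping 2, 3, which divide the discriminant), each new pattern first appears at: mod 5: f = (x^6 + 3x^5 + 3x^3 + 2x^2 + 4x + 4), pattern 6; mod 7: f = (x^2 + 4)(x^2 + 4x + 6)(x^2 + 5x + 2), pattern 2+2+2; mod 11: f = (x + 5)(x + 8)(x^2 + 1)(x^2 + 8x + 3), pattern 2+2+1+1; mod 13: f = (x^3 + 7x^2 + 12x + 8)(x^3 + 7x^2 + 12x + 9), pattern 3+3; mod 97: f = (x + 2)(x + 33)(x + 41)(x + 48)(x + 59)(x + 96), pattern 1+1+1+1+1+1. No other pattern occurs in this range, so the set of observed cycle types is {6, 2+2+2, 2+2+1+1, 3+3, 1+1+1+1+1+1}. The candidates containing elements of all these cycle types are D_6 (6T3) of order 12, A_4 x C_2 (6T6) of order 24, S_3 x S_3 (6T9) of order 36, S_4 x C_2 (6T11) of order 48, (S_3 x S_3) : C_2 (6T13) of order 72, PGL(2,5) (6T14) of order 120, S_6 (6T16) of order 720; the others are excluded. The observed types are precisely the cycle types that occur in D_6 (6T3). Each of the other remaining candidates has further cycle types, and by the Chebotarev density theorem the matching factorization patterns would occur for a proportion of primes equal to their share of the group: A_4 x C_2 (6T6) additionally contains elements of type 2+1+1+1+1 (3 of its 24 elements, about 12% of primes); S_3 x S_3 (6T9) additionally contains elements of type 3+1+1+1 (4 of its 36 elements, about 11% of primes); S_4 x C_2 (6T11) additionally contains elements of type 4+2, 4+1+1, 2+1+1+1+1 (15 of its 48 elements, about 31% of primes); (S_3 x S_3) : C_2 (6T13) additionally contains elements of type 4+2, 3+2+1, 3+1+1+1, 2+1+1+1+1 (40 of its 72 elements, about 56% of primes); PGL(2,5) (6T14) additionally contains elements of type 5+1, 4+1+1 (54 of its 120 elements, about 45% of primes); S_6 (6T16) additionally contains elements of type 5+1, 4+2, 4+1+1, 3+2+1, 3+1+1+1, 2+1+1+1+1 (499 of its 720 elements, about 69% of primes). None of the 79 primes tested shows any such pattern (for each of these groups the chance of that is below 10^-4), which rules them out. Hence G = D_6 (6T3), of order 12. The Galois group D_6 (6T3) has order 12, so the splitting field has degree 12 over Q.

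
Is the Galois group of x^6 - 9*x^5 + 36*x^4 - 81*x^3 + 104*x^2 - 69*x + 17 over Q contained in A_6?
The polynomial is irreducible of degree 6 over Q. Its discriminant is 810448, which is not a perfect square. A Galois group lies in the alternating group exactly when the discriminant is a square in Q, so the Galois group (S_4) is not contained in A_6.

No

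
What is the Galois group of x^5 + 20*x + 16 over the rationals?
A_5

The polynomial f is an irreducible quintic over Q, so G = Gal(f/Q) is a transitive subgroup of S_5: one of C_5 (5T1, order 5), D_5 (5T2, order 10), F_20 (5T3, order 20), A_5 (5T4, order 60) or S_5 (5T5, order 120). The discriminant of f is 1024000000 = 32000^2, a perfect square, so G is contained in A_5. The transitive groups of degree 5 contained in A_5 are: C_5 (5T1, order 5), D_5 (5T2, order 10), A_5 (5T4, order 60). By Dedekind's theorem, for a prime p not dividing disc(f) the degrees of the irreducible factors of f mod p form the cycle type of an element of G. Factoring f modulo the 2 such primes p <= 7 (skipping 2, 5, which divide the discriminant), each new pattern first appears at: mod 3: f = (x^5 + 2x + 1), pattern 5; mod 7: f = (x + 2)(x + 3)(x^3 + 2x^2 + 5x + 5), pattern 3+1+1. No other pattern occurs in this range, so the set of observed cycle types is {5, 3+1+1}. Among the candidates above, the only group containing elements of all these cycle types is A_5 (5T4) — each of C_5 (5T1), D_5 (5T2) lacks at least one of them. Hence G = A_5 (5T4), of order 60.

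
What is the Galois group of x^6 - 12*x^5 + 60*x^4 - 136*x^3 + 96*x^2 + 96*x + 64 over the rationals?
6T5: C_3 x S_3

The polynomial f is an irreducible sextic over Q, so G = Gal(f/Q) is one of the 16 transitive subgroups 6T1, ..., 6T16 of S_6. The discriminant of f is -190210142896128, which is not a perfect square, so G is not contained in A_6. The transitive groups of degree 6 not contained in A_6 are: C_6 (6T1, order 6), S_3 (6T2, order 6), D_6 (6T3, order 12), C_3 x S_3 (6T5, order 18), A_4 x C_2 (6T6, order 24), S_4 (6T8, order 24), S_3 x S_3 (6T9, order 36), S_4 x C_2 (6T11, order 48), (S_3 x S_3) : C_2 (6T13, order 72), PGL(2,5) (6T14, order 120), S_6 (6T16, order 720). By Dedekind's theorem, for a prime p not dividing disc(f) the degrees of the irreducible factors of f mod p form the cycle type of an element of G. Factoring f modulo the 33 such primes p <= 149 (skipping 2, 3, which divide the discriminant), each new pattern first appears at: mod 5: f = (x^6 + 3x^5 + 4x^3 + x^2 + x + 4), pattern 6; mod 7: f = (x + 1)(x + 3)(x + 4)(x^3 + x^2 + 5x + 3), pattern 3+1+1+1; mod 17: f = (x^2 + 5x + 14)(x^2 + 6x + 12)(x^2 + 11x + 2), pattern 2+2+2; mod 19: f = (x^3 + 13x^2 + 12x + 1)(x^3 + 13x^2 + 12x + 7), pattern 3+3; mod 73: f = (x + 9)(x + 11)(x + 13)(x + 27)(x + 29)(x + 45), pattern 1+1+1+1+1+1. No other pattern occurs in this range, so the set of observed cycle types is {6, 3+1+1+1, 2+2+2, 3+3, 1+1+1+1+1+1}. The candidates containing elements of all these cycle types are C_3 x S_3 (6T5) of order 18, S_3 x S_3 (6T9) of order 36, (S_3 x S_3) : C_2 (6T13) of order 72, S_6 (6T16) of order 720; the others are excluded. The observed types are precisely the cycle types that occur in C_3 x S_3 (6T5). Each of the other remaining candidates has further cycle types, and by the Chebotarev density theorem the matching factorization patterns would occur for a proportion of primes equal to their share of the group: S_3 x S_3 (6T9) additionally contains elements of type 2+2+1+1 (9 of its 36 elements, about 25% of primes); (S_3 x S_3) : C_2 (6T13) additionally contains elements of type 4+2, 3+2+1, 2+2+1+1, 2+1+1+1+1 (45 of its 72 elements, about 62% of primes); S_6 (6T16) additionally contains elements of type 5+1, 4+2, 4+1+1, 3+2+1, 2+2+1+1, 2+1+1+1+1 (504 of its 720 elements, about 70% of primes). None of the 33 primes tested shows any such pattern (for each of these groups the chance of that is below 10^-4), which rules them out. Hence G = C_3 x S_3 (6T5), of order 18.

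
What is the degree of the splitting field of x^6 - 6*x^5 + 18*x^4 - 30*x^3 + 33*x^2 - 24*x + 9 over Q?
The degree of the splitting field over Q equals the order of the Galois group, so first determine the group. The polynomial f is an irreducible sextic over Q, so G = Gal(f/Q) is one of the 16 transitive subgroups 6T1, ..., 6T16 of S_6. The discriminant of f is -16003008, which is not a perfect square, so G is not contained in A_6. The transitive groups of degree 6 not contained in A_6 are: C_6 (6T1, order 6), S_3 (6T2, order 6), D_6 (6T3, order 12), C_3 x S_3 (6T5, order 18), A_4 x C_2 (6T6, order 24), S_4 (6T8, order 24), S_3 x S_3 (6T9, order 36), S_4 x C_2 (6T11, order 48), (S_3 x S_3) : C_2 (6T13, order 72), PGL(2,5) (6T14, order 120), S_6 (6T16, order 720). By Dedekind's theorem, for a prime p not dividing disc(f) the degrees of the irreducible factors of f mod p form the cycle type of an element of G. Factoring f modulo the 21 such primes p <= 89 (skipping 2, 3, 7, which divide the discriminant), each new pattern first appears at: mod 5: f = (x^6 + 4x^5 + 3x^4 + 3x^2 + x + 4), pattern 6; mod 11: f = (x + 1)(x^5 + 4x^4 + 3x^3 + 9), pattern 5+1; mod 13: f = (x + 7)(x + 11)(x^4 + 2x^3 + 9x^2 + 5x + 4), pattern 4+1+1; mod 23: f = (x + 15)(x + 19)(x^2 + 13x + 3)(x^2 + 16x + 8), pattern 2+2+1+1; mod 43: f = (x^3 + 16x^2 + 6x + 18)(x^3 + 21x^2 + 20x + 22), pattern 3+3; mod 61: f = (x^2 + 12x + 46)(x^2 + 16x + 56)(x^2 + 27x + 5), pattern 2+2+2. No other pattern occurs in this range, so the set of observed cycle types is {6, 5+1, 4+1+1, 2+2+1+1, 3+3, 2+2+2}. The candidates containing elements of all these cycle types are PGL(2,5) (6T14) of order 120, S_6 (6T16) of order 720; the others are excluded. The observed types are precisely the cycle types that occur in PGL(2,5) (6T14) (apart from the identity). Each of the other remaining candidates has further cycle types, and by the Chebotarev density theorem the matching factorization patterns would occur for a proportion of primes equal to their share of the group: S_6 (6T16) additionally contains elements of type 4+2, 3+2+1, 3+1+1+1, 2+1+1+1+1 (265 of its 720 elements, about 37% of primes). None of the 21 primes tested shows any such pattern (for each of these groups the chance of that is below 10^-4), which rules them out. Hence G = PGL(2,5) (6T14), of order 120. The Galois group PGL(2,5) (6T14) has order 120, so the splitting field has degree 120 over Q.

120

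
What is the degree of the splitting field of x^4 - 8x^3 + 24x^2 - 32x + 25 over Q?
The degree of the splitting field over Q equals the order of the Galois group, so first determine the group. The polynomial is an irreducible quartic over Q and its discriminant is 186624 = 432^2, a perfect square, so the Galois group is contained in A_4. The resolvent cubic y^3 - 24*y^2 + 156*y - 224 splits completely over Q, which gives the Klein four-group V_4. The Galois group V_4 (4T2) has order 4, so the splitting field has degree 4 over Q.

4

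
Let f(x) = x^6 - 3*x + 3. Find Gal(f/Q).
The polynomial f is an irreducible sextic over Q, so G = Gal(f/Q) is one of the 16 transitive subgroups 6T1, ..., 6T16 of S_6. The discriminant of f is -9059283, which is not a perfect square, so G is not contained in A_6. The transitive groups of degree 6 not contained in A_6 are: C_6 (6T1, order 6), S_3 (6T2, order 6), D_6 (6T3, order 12), C_3 x S_3 (6T5, order 18), A_4 x C_2 (6T6, order 24), S_4 (6T8, order 24), S_3 x S_3 (6T9, order 36), S_4 x C_2 (6T11, order 48), (S_3 x S_3) : C_2 (6T13, order 72), PGL(2,5) (6T14, order 120), S_6 (6T16, order 720). By Dedekind's theorem, for a prime p not dividing disc(f) the degrees of the irreducible factors of f mod p form the cycle type of an element of G. Factoring f modulo the 28 such primes p <= 127 (skipping 3, 17, 43, which divide the discriminant), each new pattern first appears at: mod 2: f = (x^6 + x + 1), pattern 6; mod 7: f = (x + 1)(x^2 + 4x + 6)(x^3 + 2x^2 + x + 4), pattern 3+2+1; mod 11: f = (x^2 + 9x + 2)(x^4 + 2x^3 + 2x^2 + 7), pattern 4+2; mod 13: f = (x + 3)(x + 8)(x^2 + 3x + 6)(x^2 + 12x + 3), pattern 2+2+1+1; mod 61: f = (x + 40)(x + 51)(x + 57)(x + 59)(x^2 + 37x + 50), pattern 2+1+1+1+1; mod 97: f = (x + 48)(x + 85)(x + 87)(x^3 + 71x^2 + 60x + 63), pattern 3+1+1+1; mod 113: f = (x^2 + 49x + 72)(x^2 + 68x + 105)(x^2 + 109x + 10), pattern 2+2+2; mod 127: f = (x^3 + 39x^2 + 106x + 109)(x^3 + 88x^2 + 18x + 21), pattern 3+3. No other pattern occurs in this range, so the set of observed cycle types is {6, 3+2+1, 4+2, 2+2+1+1, 2+1+1+1+1, 3+1+1+1, 2+2+2, 3+3}. The candidates containing elements of all these cycle types are (S_3 x S_3) : C_2 (6T13) of order 72, S_6 (6T16) of order 720; the others are excluded. The observed types are precisely the cycle types that occur in (S_3 x S_3) : C_2 (6T13) (apart from the identity). Each of the other remaining candidates has further cycle types, and by the Chebotarev density theorem the matching factorization patterns would occur for a proportion of primes equal to their share of the group: S_6 (6T16) additionally contains elements of type 5+1, 4+1+1 (234 of its 720 elements, about 32% of primes). None of the 28 primes tested shows any such pattern (for each of these groups the chance of that is below 10^-4), which rules them out. Hence G = (S_3 x S_3) : C_2 (6T13), of order 72.

(S_3 x S_3) : C_2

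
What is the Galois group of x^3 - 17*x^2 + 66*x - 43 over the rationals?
C_3, A_3

The polynomial is an irreducible cubic over Q and its discriminant is 82369 = 287^2, a perfect square. For an irreducible cubic, a square discriminant forces the Galois group to be A_3, the cyclic group of order 3.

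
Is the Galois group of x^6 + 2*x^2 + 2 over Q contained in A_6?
No

The polynomial is irreducible of degree 6 over Q. Its discriminant is -2508800, which is not a perfect square. A Galois group lies in the alternating group exactly when the discriminant is a square in Q, so the Galois group (S_4 x C_2) is not contained in A_6.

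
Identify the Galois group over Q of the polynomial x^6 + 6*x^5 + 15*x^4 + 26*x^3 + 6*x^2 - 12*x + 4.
D_6, the dihedral group of order 12

The polynomial f is an irreducible sextic over Q, so G = Gal(f/Q) is one of the 16 transitive subgroups 6T1, ..., 6T16 of S_6. The discriminant of f is 304930925568, which is not a perfect square, so G is not contained in A_6. The transitive groups of degree 6 not contained in A_6 are: C_6 (6T1, order 6), S_3 (6T2, order 6), D_6 (6T3, order 12), C_3 x S_3 (6T5, order 18), A_4 x C_2 (6T6, order 24), S_4 (6T8, order 24), S_3 x S_3 (6T9, order 36), S_4 x C_2 (6T11, order 48), (S_3 x S_3) : C_2 (6T13, order 72), PGL(2,5) (6T14, order 120), S_6 (6T16, order 720). By Dedekind's theorem, for a prime p not dividing disc(f) the degrees of the irreducible factors of f mod p form the cycle type of an element of G. Factoring f modulo the 79 such primes p <= 421 (skipping 2, 3, 41, which divide the discriminant), each new pattern first appears at: mod 5: f = (x^2 + x + 2)(x^2 + 2x + 4)(x^2 + 3x + 3), pattern 2+2+2; mod 7: f = (x^6 + 6x^5 + x^4 + 5x^3 + 6x^2 + 2x + 4), pattern 6; mod 11: f = (x + 2)(x + 7)(x^2 + x + 8)(x^2 + 7x + 2), pattern 2+2+1+1; mod 13: f = (x^3 + 3x^2 + 2x + 12)(x^3 + 3x^2 + 4x + 9), pattern 3+3; mod 61: f = (x + 3)(x + 7)(x + 20)(x + 25)(x + 32)(x + 41), pattern 1+1+1+1+1+1. No other pattern occurs in this range, so the set of observed cycle types is {2+2+2, 6, 2+2+1+1, 3+3, 1+1+1+1+1+1}. The candidates containing elements of all these cycle types are D_6 (6T3) of order 12, A_4 x C_2 (6T6) of order 24, S_3 x S_3 (6T9) of order 36, S_4 x C_2 (6T11) of order 48, (S_3 x S_3) : C_2 (6T13) of order 72, PGL(2,5) (6T14) of order 120, S_6 (6T16) of order 720; the others are excluded. The observed types are precisely the cycle types that occur in D_6 (6T3). Each of the other remaining candidates has further cycle types, and by the Chebotarev density theorem the matching factorization patterns would occur for a proportion of primes equal to their share of the group: A_4 x C_2 (6T6) additionally contains elements of type 2+1+1+1+1 (3 of its 24 elements, about 12% of primes); S_3 x S_3 (6T9) additionally contains elements of type 3+1+1+1 (4 of its 36 elements, about 11% of primes); S_4 x C_2 (6T11) additionally contains elements of type 4+2, 4+1+1, 2+1+1+1+1 (15 of its 48 elements, about 31% of primes); (S_3 x S_3) : C_2 (6T13) additionally contains elements of type 4+2, 3+2+1, 3+1+1+1, 2+1+1+1+1 (40 of its 72 elements, about 56% of primes); PGL(2,5) (6T14) additionally contains elements of type 5+1, 4+1+1 (54 of its 120 elements, about 45% of primes); S_6 (6T16) additionally contains elements of type 5+1, 4+2, 4+1+1, 3+2+1, 3+1+1+1, 2+1+1+1+1 (499 of its 720 elements, about 69% of primes). None of the 79 primes tested shows any such pattern (for each of these groups the chance of that is below 10^-4), which rules them out. Hence G = D_6 (6T3), of order 12.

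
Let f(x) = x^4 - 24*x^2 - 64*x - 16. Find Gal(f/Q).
4T3: D_4

The polynomial is an irreducible quartic over Q and its discriminant is -104857600, which is not a perfect square, so the Galois group is not contained in A_4. The resolvent cubic y^3 + 24*y^2 + 64*y - 2560 has exactly one rational root, so the Galois group is C_4 or D_4. The quartic remains irreducible over Q(sqrt(disc)), so the group is D_4.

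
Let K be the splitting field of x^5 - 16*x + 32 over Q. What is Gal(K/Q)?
The polynomial f is an irreducible quintic over Q, so G = Gal(f/Q) is a transitive subgroup of S_5: one of C_5 (5T1, order 5), D_5 (5T2, order 10), F_20 (5T3, order 20), A_5 (5T4, order 60) or S_5 (5T5, order 120). The discriminant of f is 3008364544, which is not a perfect square, so G is not contained in A_5. The transitive groups of degree 5 not contained in A_5 are: F_20 (5T3, order 20), S_5 (5T5, order 120). By Dedekind's theorem, for a prime p not dividing disc(f) the degrees of the irreducible factors of f mod p form the cycle type of an element of G. Factoring f modulo the 3 such primes p <= 7 (skipping 2, which divides the discriminant), each new pattern first appears at: mod 3: f = (x^5 + 2x + 2), pattern 5; mod 7: f = (x^2 + 2x + 5)(x^3 + 5x^2 + 6x + 5), pattern 3+2. No other pattern occurs in this range, so the set of observed cycle types is {5, 3+2}. Among the candidates above, the only group containing elements of all these cycle types is S_5 (5T5) — F_20 (5T3) lacks at least one of them. Hence G = S_5 (5T5), of order 120.

5T5: S_5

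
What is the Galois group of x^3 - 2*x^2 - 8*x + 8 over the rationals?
The polynomial is an irreducible cubic over Q and its discriminant is 3136 = 56^2, a perfect square. For an irreducible cubic, a square discriminant forces the Galois group to be A_3, the cyclic group of order 3.

3T1: C_3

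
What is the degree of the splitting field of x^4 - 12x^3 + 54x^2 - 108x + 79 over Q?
8

The degree of the splitting field over Q equals the order of the Galois group, so first determine the group. The polynomial is an irreducible quartic over Q and its discriminant is -2048, which is not a perfect square, so the Galois group is not contained in A_4. The resolvent cubic y^3 - 54*y^2 + 980*y - 5976 has exactly one rational root, so the Galois group is C_4 or D_4. The quartic remains irreducible over Q(sqrt(disc)), so the group is D_4. The Galois group D_4 (4T3) has order 8, so the splitting field has degree 8 over Q.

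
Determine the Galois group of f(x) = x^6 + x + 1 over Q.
6T16: S_6

The polynomial f is an irreducible sextic over Q, so G = Gal(f/Q) is one of the 16 transitive subgroups 6T1, ..., 6T16 of S_6. The discriminant of f is -43531, which is not a perfect square, so G is not contained in A_6. The transitive groups of degree 6 not contained in A_6 are: C_6 (6T1, order 6), S_3 (6T2, order 6), D_6 (6T3, order 12), C_3 x S_3 (6T5, order 18), A_4 x C_2 (6T6, order 24), S_4 (6T8, order 24), S_3 x S_3 (6T9, order 36), S_4 x C_2 (6T11, order 48), (S_3 x S_3) : C_2 (6T13, order 72), PGL(2,5) (6T14, order 120), S_6 (6T16, order 720). By Dedekind's theorem, for a prime p not dividing disc(f) the degrees of the irreducible factors of f mod p form the cycle type of an element of G. Factoring f modulo the 4 such primes p <= 7, each new pattern first appears at: mod 2: f = (x^6 + x + 1), pattern 6; mod 3: f = (x + 2)(x^2 + 2x + 2)(x^3 + 2x^2 + x + 1), pattern 3+2+1; mod 5: f = (x^3 + 2x^2 + 4x + 4)(x^3 + 3x^2 + 4), pattern 3+3; mod 7: f = (x + 2)(x^5 + 5x^4 + 4x^3 + 6x^2 + 2x + 4), pattern 5+1. No other pattern occurs in this range, so the set of observed cycle types is {6, 3+2+1, 3+3, 5+1}. Among the candidates above, the only group containing elements of all these cycle types is S_6 (6T16); every other candidate lacks at least one of them. Hence G = S_6 (6T16), of order 720.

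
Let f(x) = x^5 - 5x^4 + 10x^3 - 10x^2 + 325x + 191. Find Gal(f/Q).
A_5

The polynomial f is an irreducible quintic over Q, so G = Gal(f/Q) is a transitive subgroup of S_5: one of C_5 (5T1, order 5), D_5 (5T2, order 10), F_20 (5T3, order 20), A_5 (5T4, order 60) or S_5 (5T5, order 120). The discriminant of f is 1073741824000000 = 32768000^2, a perfect square, so G is contained in A_5. The transitive groups of degree 5 contained in A_5 are: C_5 (5T1, order 5), D_5 (5T2, order 10), A_5 (5T4, order 60). By Dedekind's theorem, for a prime p not dividing disc(f) the degrees of the irreducible factors of f mod p form the cycle type of an element of G. Factoring f modulo the 2 such primes p <= 7 (skipping 2, 5, which divide the discriminant), each new pattern first appears at: mod 3: f = (x^5 + x^4 + x^3 + 2x^2 + x + 2), pattern 5; mod 7: f = (x + 3)(x + 5)(x^3 + x^2 + x + 2), pattern 3+1+1. No other pattern occurs in this range, so the set of observed cycle types is {5, 3+1+1}. Among the candidates above, the only group containing elements of all these cycle types is A_5 (5T4) — each of C_5 (5T1), D_5 (5T2) lacks at least one of them. Hence G = A_5 (5T4), of order 60.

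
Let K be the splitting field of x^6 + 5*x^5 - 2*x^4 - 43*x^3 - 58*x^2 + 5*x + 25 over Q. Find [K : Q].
6

The degree of the splitting field over Q equals the order of the Galois group, so first determine the group. The polynomial f is an irreducible sextic over Q, so G = Gal(f/Q) is one of the 16 transitive subgroups 6T1, ..., 6T16 of S_6. The discriminant of f is 324179200, which is not a perfect square, so G is not contained in A_6. The transitive groups of degree 6 not contained in A_6 are: C_6 (6T1, order 6), S_3 (6T2, order 6), D_6 (6T3, order 12), C_3 x S_3 (6T5, order 18), A_4 x C_2 (6T6, order 24), S_4 (6T8, order 24), S_3 x S_3 (6T9, order 36), S_4 x C_2 (6T11, order 48), (S_3 x S_3) : C_2 (6T13, order 72), PGL(2,5) (6T14, order 120), S_6 (6T16, order 720). By Dedekind's theorem, for a prime p not dividing disc(f) the degrees of the irreducible factors of f mod p form the cycle type of an element of G. Factoring f modulo the 23 such primes p <= 101 (skipping 2, 5, 37, which divide the discriminant), each new pattern first appears at: mod 3: f = (x^3 + 2x + 2)(x^3 + 2x^2 + 2x + 2), pattern 3+3; mod 13: f = (x^2 + 2x + 7)(x^2 + 8x + 1)(x^2 + 8x + 11), pattern 2+2+2; mod 67: f = (x + 14)(x + 41)(x + 44)(x + 47)(x + 61)(x + 66), pattern 1+1+1+1+1+1. No other pattern occurs in this range, so the set of observed cycle types is {3+3, 2+2+2, 1+1+1+1+1+1}. The candidates containing elements of all these cycle types are C_6 (6T1) of order 6, S_3 (6T2) of order 6, D_6 (6T3) of order 12, C_3 x S_3 (6T5) of order 18, A_4 x C_2 (6T6) of order 24, S_4 (6T8) of order 24, S_3 x S_3 (6T9) of order 36, S_4 x C_2 (6T11) of order 48, (S_3 x S_3) : C_2 (6T13) of order 72, PGL(2,5) (6T14) of order 120, S_6 (6T16) of order 720; the others are excluded. The observed types are precisely the cycle types that occur in S_3 (6T2). Each of the other remaining candidates has further cycle types, and by the Chebotarev density theorem the matching factorization patterns would occur for a proportion of primes equal to their share of the group: C_6 (6T1) additionally contains elements of type 6 (2 of its 6 elements, about 33% of primes); D_6 (6T3) additionally contains elements of type 6, 2+2+1+1 (5 of its 12 elements, about 42% of primes); C_3 x S_3 (6T5) additionally contains elements of type 6, 3+1+1+1 (10 of its 18 elements, about 56% of primes); A_4 x C_2 (6T6) additionally contains elements of type 6, 2+2+1+1, 2+1+1+1+1 (14 of its 24 elements, about 58% of primes); S_4 (6T8) additionally contains elements of type 4+1+1, 2+2+1+1 (9 of its 24 elements, about 38% of primes); S_3 x S_3 (6T9) additionally contains elements of type 6, 3+1+1+1, 2+2+1+1 (25 of its 36 elements, about 69% of primes); S_4 x C_2 (6T11) additionally contains elements of type 6, 4+2, 4+1+1, 2+2+1+1, 2+1+1+1+1 (32 of its 48 elements, about 67% of primes); (S_3 x S_3) : C_2 (6T13) additionally contains elements of type 6, 4+2, 3+2+1, 3+1+1+1, 2+2+1+1, 2+1+1+1+1 (61 of its 72 elements, about 85% of primes); PGL(2,5) (6T14) additionally contains elements of type 6, 5+1, 4+1+1, 2+2+1+1 (89 of its 120 elements, about 74% of primes); S_6 (6T16) additionally contains elements of type 6, 5+1, 4+2, 4+1+1, 3+2+1, 3+1+1+1, 2+2+1+1, 2+1+1+1+1 (664 of its 720 elements, about 92% of primes). None of the 23 primes tested shows any such pattern (for each of these groups the chance of that is below 10^-4), which rules them out. Hence G = S_3 (6T2), of order 6. The Galois group S_3 (6T2) has order 6, so the splitting field has degree 6 over Q.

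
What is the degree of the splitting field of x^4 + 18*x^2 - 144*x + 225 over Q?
4

The degree of the splitting field over Q equals the order of the Galois group, so first determine the group. The polynomial is an irreducible quartic over Q and its discriminant is 1194393600 = 34560^2, a perfect square, so the Galois group is contained in A_4. The resolvent cubic y^3 - 18*y^2 - 900*y - 4536 splits completely over Q, which gives the Klein four-group V_4. The Galois group V_4 (4T2) has order 4, so the splitting field has degree 4 over Q.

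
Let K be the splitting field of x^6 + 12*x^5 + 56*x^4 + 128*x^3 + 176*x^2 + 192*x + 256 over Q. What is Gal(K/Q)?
S_4 (order 24)

The polynomial f is an irreducible sextic over Q, so G = Gal(f/Q) is one of the 16 transitive subgroups 6T1, ..., 6T16 of S_6. The discriminant of f is -5497558138880000, which is not a perfect square, so G is not contained in A_6. The transitive groups of degree 6 not contained in A_6 are: C_6 (6T1, order 6), S_3 (6T2, order 6), D_6 (6T3, order 12), C_3 x S_3 (6T5, order 18), A_4 x C_2 (6T6, order 24), S_4 (6T8, order 24), S_3 x S_3 (6T9, order 36), S_4 x C_2 (6T11, order 48), (S_3 x S_3) : C_2 (6T13, order 72), PGL(2,5) (6T14, order 120), S_6 (6T16, order 720). By Dedekind's theorem, for a prime p not dividing disc(f) the degrees of the irreducible factors of f mod p form the cycle type of an element of G. Factoring f modulo the 22 such primes p <= 89 (skipping 2, 5, which divide the discriminant), each new pattern first appears at: mod 3: f = (x^3 + x^2 + x + 2)(x^3 + 2x^2 + 2x + 2), pattern 3+3; mod 7: f = (x^2 + 2x + 3)(x^2 + 4x + 5)(x^2 + 6x + 4), pattern 2+2+2; mod 13: f = (x + 7)(x + 10)(x^4 + 8x^3 + 6x^2 + 12x + 7), pattern 4+1+1; mod 43: f = (x + 21)(x + 26)(x^2 + 4x + 1)(x^2 + 4x + 20), pattern 2+2+1+1. No other pattern occurs in this range, so the set of observed cycle types is {3+3, 2+2+2, 4+1+1, 2+2+1+1}. The candidates containing elements of all these cycle types are S_4 (6T8) of order 24, S_4 x C_2 (6T11) of order 48, PGL(2,5) (6T14) of order 120, S_6 (6T16) of order 720; the others are excluded. The observed types are precisely the cycle types that occur in S_4 (6T8) (apart from the identity). Each of the other remaining candidates has further cycle types, and by the Chebotarev density theorem the matching factorization patterns would occur for a proportion of primes equal to their share of the group: S_4 x C_2 (6T11) additionally contains elements of type 6, 4+2, 2+1+1+1+1 (17 of its 48 elements, about 35% of primes); PGL(2,5) (6T14) additionally contains elements of type 6, 5+1 (44 of its 120 elements, about 37% of primes); S_6 (6T16) additionally contains elements of type 6, 5+1, 4+2, 3+2+1, 3+1+1+1, 2+1+1+1+1 (529 of its 720 elements, about 73% of primes). None of the 22 primes tested shows any such pattern (for each of these groups the chance of that is below 10^-4), which rules them out. Hence G = S_4 (6T8), of order 24.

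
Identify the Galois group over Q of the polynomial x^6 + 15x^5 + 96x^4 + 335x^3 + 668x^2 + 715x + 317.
The polynomial f is an irreducible sextic over Q, so G = Gal(f/Q) is one of the 16 transitive subgroups 6T1, ..., 6T16 of S_6. The discriminant of f is 810448, which is not a perfect square, so G is not contained in A_6. The transitive groups of degree 6 not contained in A_6 are: C_6 (6T1, order 6), S_3 (6T2, order 6), D_6 (6T3, order 12), C_3 x S_3 (6T5, order 18), A_4 x C_2 (6T6, order 24), S_4 (6T8, order 24), S_3 x S_3 (6T9, order 36), S_4 x C_2 (6T11, order 48), (S_3 x S_3) : C_2 (6T13, order 72), PGL(2,5) (6T14, order 120), S_6 (6T16, order 720). By Dedekind's theorem, for a prime p not dividing disc(f) the degrees of the irreducible factors of f mod p form the cycle type of an element of G. Factoring f modulo the 22 such primes p <= 89 (skipping 2, 37, which divide the discriminant), each new pattern first appears at: mod 3: f = (x^3 + x^2 + x + 2)(x^3 + 2x^2 + 1), pattern 3+3; mod 5: f = (x^2 + 3)(x^2 + x + 2)(x^2 + 4x + 2), pattern 2+2+2; mod 17: f = (x + 1)(x + 4)(x^4 + 10x^3 + 8x^2 + 7), pattern 4+1+1; mod 67: f = (x + 7)(x + 65)(x^2 + 5x + 46)(x^2 + 5x + 56), pattern 2+2+1+1. No other pattern occurs in this range, so the set of observed cycle types is {3+3, 2+2+2, 4+1+1, 2+2+1+1}. The candidates containing elements of all these cycle types are S_4 (6T8) of order 24, S_4 x C_2 (6T11) of order 48, PGL(2,5) (6T14) of order 120, S_6 (6T16) of order 720; the others are excluded. The observed types are precisely the cycle types that occur in S_4 (6T8) (apart from the identity). Each of the other remaining candidates has further cycle types, and by the Chebotarev density theorem the matching factorization patterns would occur for a proportion of primes equal to their share of the group: S_4 x C_2 (6T11) additionally contains elements of type 6, 4+2, 2+1+1+1+1 (17 of its 48 elements, about 35% of primes); PGL(2,5) (6T14) additionally contains elements of type 6, 5+1 (44 of its 120 elements, about 37% of primes); S_6 (6T16) additionally contains elements of type 6, 5+1, 4+2, 3+2+1, 3+1+1+1, 2+1+1+1+1 (529 of its 720 elements, about 73% of primes). None of the 22 primes tested shows any such pattern (for each of these groups the chance of that is below 10^-4), which rules them out. Hence G = S_4 (6T8), of order 24.

S_4 (also written S4-)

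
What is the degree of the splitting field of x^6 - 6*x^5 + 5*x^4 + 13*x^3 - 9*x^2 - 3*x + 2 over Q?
60

The degree of the splitting field over Q equals the order of the Galois group, so first determine the group. The polynomial f is an irreducible sextic over Q, so G = Gal(f/Q) is one of the 16 transitive subgroups 6T1, ..., 6T16 of S_6. The discriminant of f is 30991489 = 5567^2, a perfect square, so G is contained in A_6. The transitive groups of degree 6 contained in A_6 are: A_4 (6T4, order 12), S_4 (6T7, order 24), (C_3 x C_3) : C_4 (6T10, order 36), PSL(2,5) (6T12, order 60), A_6 (6T15, order 360). By Dedekind's theorem, for a prime p not dividing disc(f) the degrees of the irreducible factors of f mod p form the cycle type of an element of G. Factoring f modulo the 21 such primes p <= 79 (skipping 19, which divides the discriminant), each new pattern first appears at: mod 2: f = (x)(x^5 + x^3 + x^2 + x + 1), pattern 5+1; mod 7: f = (x^3 + 2x^2 + 4x + 5)(x^3 + 6x^2 + 3x + 6), pattern 3+3; mod 61: f = (x + 36)(x + 58)(x^2 + 9x + 38)(x^2 + 13x + 25), pattern 2+2+1+1. No other pattern occurs in this range, so the set of observed cycle types is {5+1, 3+3, 2+2+1+1}. The candidates containing elements of all these cycle types are PSL(2,5) (6T12) of order 60, A_6 (6T15) of order 360; the others are excluded. The observed types are precisely the cycle types that occur in PSL(2,5) (6T12) (apart from the identity). Each of the other remaining candidates has further cycle types, and by the Chebotarev density theorem the matching factorization patterns would occur for a proportion of primes equal to their share of the group: A_6 (6T15) additionally contains elements of type 4+2, 3+1+1+1 (130 of its 360 elements, about 36% of primes). None of the 21 primes tested shows any such pattern (for each of these groups the chance of that is below 10^-4), which rules them out. Hence G = PSL(2,5) (6T12), of order 60. The Galois group PSL(2,5) (6T12) has order 60, so the splitting field has degree 60 over Q.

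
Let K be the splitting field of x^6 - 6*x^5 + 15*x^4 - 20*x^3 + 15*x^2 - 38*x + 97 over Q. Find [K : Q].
720

The degree of the splitting field over Q equals the order of the Galois group, so first determine the group. The polynomial f is an irreducible sextic over Q, so G = Gal(f/Q) is one of the 16 transitive subgroups 6T1, ..., 6T16 of S_6. The discriminant of f is -46741055340544, which is not a perfect square, so G is not contained in A_6. The transitive groups of degree 6 not contained in A_6 are: C_6 (6T1, order 6), S_3 (6T2, order 6), D_6 (6T3, order 12), C_3 x S_3 (6T5, order 18), A_4 x C_2 (6T6, order 24), S_4 (6T8, order 24), S_3 x S_3 (6T9, order 36), S_4 x C_2 (6T11, order 48), (S_3 x S_3) : C_2 (6T13, order 72), PGL(2,5) (6T14, order 120), S_6 (6T16, order 720). By Dedekind's theorem, for a prime p not dividing disc(f) the degrees of the irreducible factors of f mod p form the cycle type of an element of G. Factoring f modulo the 3 such primes p <= 7 (skipping 2, which divides the discriminant), each new pattern first appears at: mod 3: f = (x + 1)(x^2 + 1)(x^3 + 2x^2 + 1), pattern 3+2+1; mod 5: f = (x^3 + x^2 + 1)(x^3 + 3x^2 + 2x + 2), pattern 3+3; mod 7: f = (x + 2)(x^5 + 6x^4 + 3x^3 + 2x^2 + 4x + 3), pattern 5+1. No other pattern occurs in this range, so the set of observed cycle types is {3+2+1, 3+3, 5+1}. Among the candidates above, the only group containing elements of all these cycle types is S_6 (6T16); every other candidate lacks at least one of them. Hence G = S_6 (6T16), of order 720. The Galois group S_6 (6T16) has order 720, so the splitting field has degree 720 over Q.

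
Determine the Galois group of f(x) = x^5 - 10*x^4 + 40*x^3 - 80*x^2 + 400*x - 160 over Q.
The polynomial f is an irreducible quintic over Q, so G = Gal(f/Q) is a transitive subgroup of S_5: one of C_5 (5T1, order 5), D_5 (5T2, order 10), F_20 (5T3, order 20), A_5 (5T4, order 60) or S_5 (5T5, order 120). The discriminant of f is 1073741824000000 = 32768000^2, a perfect square, so G is contained in A_5. The transitive groups of degree 5 contained in A_5 are: C_5 (5T1, order 5), D_5 (5T2, order 10), A_5 (5T4, order 60). By Dedekind's theorem, for a prime p not dividing disc(f) the degrees of the irreducible factors of f mod p form the cycle type of an element of G. Factoring f modulo the 2 such primes p <= 7 (skipping 2, 5, which divide the discriminant), each new pattern first appears at: mod 3: f = (x^5 + 2x^4 + x^3 + x^2 + x + 2), pattern 5; mod 7: f = (x + 2)(x + 4)(x^3 + 5x^2 + 2x + 1), pattern 3+1+1. No other pattern occurs in this range, so the set of observed cycle types is {5, 3+1+1}. Among the candidates above, the only group containing elements of all these cycle types is A_5 (5T4) — each of C_5 (5T1), D_5 (5T2) lacks at least one of them. Hence G = A_5 (5T4), of order 60.

5T4: A_5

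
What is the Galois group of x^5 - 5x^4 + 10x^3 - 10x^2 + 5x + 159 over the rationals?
5T3: F_20

The polynomial f is an irreducible quintic over Q, so G = Gal(f/Q) is a transitive subgroup of S_5: one of C_5 (5T1, order 5), D_5 (5T2, order 10), F_20 (5T3, order 20), A_5 (5T4, order 60) or S_5 (5T5, order 120). The discriminant of f is 2048000000000, which is not a perfect square, so G is not contained in A_5. The transitive groups of degree 5 not contained in A_5 are: F_20 (5T3, order 20), S_5 (5T5, order 120). By Dedekind's theorem, for a prime p not dividing disc(f) the degrees of the irreducible factors of f mod p form the cycle type of an element of G. Factoring f modulo the 18 such primes p <= 71 (skipping 2, 5, which divide the discriminant), each new pattern first appears at: mod 3: f = (x)(x^4 + x^3 + x^2 + 2x + 2), pattern 4+1; mod 11: f = (x^5 + 6x^4 + 10x^3 + x^2 + 5x + 5), pattern 5; mod 19: f = (x + 11)(x^2 + 8x + 2)(x^2 + 14x + 15), pattern 2+2+1; mod 31: f = (x + 6)(x + 13)(x + 18)(x + 24)(x + 27), pattern 1+1+1+1+1. No other pattern occurs in this range, so the set of observed cycle types is {4+1, 5, 2+2+1, 1+1+1+1+1}. The candidates containing elements of all these cycle types are F_20 (5T3) of order 20, S_5 (5T5) of order 120; the others are excluded. The observed types are precisely the cycle types that occur in F_20 (5T3). Each of the other remaining candidates has further cycle types, and by the Chebotarev density theorem the matching factorization patterns would occur for a proportion of primes equal to their share of the group: S_5 (5T5) additionally contains elements of type 3+2, 3+1+1, 2+1+1+1 (50 of its 120 elements, about 42% of primes). None of the 18 primes tested shows any such pattern (for each of these groups the chance of that is below 10^-4), which rules them out. Hence G = F_20 (5T3), of order 20.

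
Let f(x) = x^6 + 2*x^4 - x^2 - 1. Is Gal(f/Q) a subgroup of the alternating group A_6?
The polynomial is irreducible of degree 6 over Q. Its discriminant is 153664 = 392^2, a perfect square. A Galois group lies in the alternating group exactly when the discriminant is a square in Q, so the Galois group (A_4) is contained in A_6.

Yes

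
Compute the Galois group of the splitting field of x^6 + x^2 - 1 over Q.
The polynomial f is an irreducible sextic over Q, so G = Gal(f/Q) is one of the 16 transitive subgroups 6T1, ..., 6T16 of S_6. The discriminant of f is 61504 = 248^2, a perfect square, so G is contained in A_6. The transitive groups of degree 6 contained in A_6 are: A_4 (6T4, order 12), S_4 (6T7, order 24), (C_3 x C_3) : C_4 (6T10, order 36), PSL(2,5) (6T12, order 60), A_6 (6T15, order 360). By Dedekind's theorem, for a prime p not dividing disc(f) the degrees of the irreducible factors of f mod p form the cycle type of an element of G. Factoring f modulo the 79 such primes p <= 419 (skipping 2, 31, which divide the discriminant), each new pattern first appears at: mod 3: f = (x^2 + 1)(x^4 + 2x^2 + 2), pattern 4+2; mod 5: f = (x^3 + x^2 + 3x + 4)(x^3 + 4x^2 + 3x + 1), pattern 3+3; mod 11: f = (x + 3)(x + 8)(x^2 + 4x + 7)(x^2 + 7x + 7), pattern 2+2+1+1; mod 67: f = (x + 2)(x + 3)(x + 11)(x + 56)(x + 64)(x + 65), pattern 1+1+1+1+1+1. No other pattern occurs in this range, so the set of observed cycle types is {4+2, 3+3, 2+2+1+1, 1+1+1+1+1+1}. The candidates containing elements of all these cycle types are S_4 (6T7) of order 24, (C_3 x C_3) : C_4 (6T10) of order 36, A_6 (6T15) of order 360; the others are excluded. The observed types are precisely the cycle types that occur in S_4 (6T7). Each of the other remaining candidates has further cycle types, and by the Chebotarev density theorem the matching factorization patterns would occur for a proportion of primes equal to their share of the group: (C_3 x C_3) : C_4 (6T10) additionally contains elements of type 3+1+1+1 (4 of its 36 elements, about 11% of primes); A_6 (6T15) additionally contains elements of type 5+1, 3+1+1+1 (184 of its 360 elements, about 51% of primes). None of the 79 primes tested shows any such pattern (for each of these groups the chance of that is below 10^-4), which rules them out. Hence G = S_4 (6T7), of order 24.

S_4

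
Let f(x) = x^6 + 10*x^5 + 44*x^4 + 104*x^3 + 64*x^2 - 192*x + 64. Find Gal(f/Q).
(C_3 x C_3) : C_4, the transitive group 6T10 of order 36

The polynomial f is an irreducible sextic over Q, so G = Gal(f/Q) is one of the 16 transitive subgroups 6T1, ..., 6T16 of S_6. The discriminant of f is 564385546240000 = 23756800^2, a perfect square, so G is contained in A_6. The transitive groups of degree 6 contained in A_6 are: A_4 (6T4, order 12), S_4 (6T7, order 24), (C_3 x C_3) : C_4 (6T10, order 36), PSL(2,5) (6T12, order 60), A_6 (6T15, order 360). By Dedekind's theorem, for a prime p not dividing disc(f) the degrees of the irreducible factors of f mod p form the cycle type of an element of G. Factoring f modulo the 19 such primes p <= 79 (skipping 2, 5, 29, which divide the discriminant), each new pattern first appears at: mod 3: f = (x^2 + x + 2)(x^4 + 2x + 2), pattern 4+2; mod 11: f = (x^3 + x^2 + x + 3)(x^3 + 9x^2 + x + 3), pattern 3+3; mod 19: f = (x + 16)(x + 18)(x^2 + 15x + 8)(x^2 + 18x + 9), pattern 2+2+1+1; mod 61: f = (x + 7)(x + 40)(x + 54)(x^3 + 31x^2 + 12x + 53), pattern 3+1+1+1. No other pattern occurs in this range, so the set of observed cycle types is {4+2, 3+3, 2+2+1+1, 3+1+1+1}. The candidates containing elements of all these cycle types are (C_3 x C_3) : C_4 (6T10) of order 36, A_6 (6T15) of order 360; the others are excluded. The observed types are precisely the cycle types that occur in (C_3 x C_3) : C_4 (6T10) (apart from the identity). Each of the other remaining candidates has further cycle types, and by the Chebotarev density theorem the matching factorization patterns would occur for a proportion of primes equal to their share of the group: A_6 (6T15) additionally contains elements of type 5+1 (144 of its 360 elements, about 40% of primes). None of the 19 primes tested shows any such pattern (for each of these groups the chance of that is below 10^-4), which rules them out. Hence G = (C_3 x C_3) : C_4 (6T10), of order 36.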